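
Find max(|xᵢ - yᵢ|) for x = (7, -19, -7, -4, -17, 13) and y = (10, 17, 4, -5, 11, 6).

max(|x_i - y_i|) = max(|7 - 10|, |-19 - 17|, |-7 - 4|, |-4 - (-5)|, |-17 - 11|, |13 - 6|) = max(3, 36, 11, 1, 28, 7) = 36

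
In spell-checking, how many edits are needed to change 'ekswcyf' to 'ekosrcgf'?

Let D[i][j] be the edit distance between the first i characters of 'ekswcyf' and the first j characters of 'ekosrcgf', with D[i][0] = i, D[0][j] = j, and D[i][j] = D[i-1][j-1] if the characters match, else 1 + min(D[i-1][j], D[i][j-1], D[i-1][j-1]). Filling the table (rows: prefixes of 'ekswcyf', columns: prefixes of 'ekosrcgf'):
     ε  e  k  o  s  r  c  g  f
  ε  0  1  2  3  4  5  6  7  8
  e  1  0  1  2  3  4  5  6  7
  k  2  1  0  1  2  3  4  5  6
  s  3  2  1  1  1  2  3  4  5
  w  4  3  2  2  2  2  3  4  5
  c  5  4  3  3  3  3  2  3  4
  y  6  5  4  4  4  4  3  3  4
  f  7  6  5  5  5  5  4  4  3
The bottom-right entry gives D[7][8] = 3, so no sequence of fewer than 3 edits works. Backtracking through the table gives one optimal edit sequence (3 edits):
  ekswcyf → ekoswcyf (ins o @3)
  ekoswcyf → ekosrcyf (sub w→r @5)
  ekosrcyf → ekosrcgf (sub y→g @7)
Edit distance = 3.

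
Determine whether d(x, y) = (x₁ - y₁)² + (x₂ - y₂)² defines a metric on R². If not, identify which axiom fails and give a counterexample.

No. The squared Euclidean distance fails the triangle inequality. Counterexample: x = (0, 0), y = (4, 2), z = (8, 4). d(x,z) = 8² + 4² = 80, but d(x,y) + d(y,z) = (4² + 2²) + (4² + 2²) = 20 + 20 = 40. Since 80 > 40, the triangle inequality is violated. (Note: √d, the ordinary Euclidean distance, IS a metric.)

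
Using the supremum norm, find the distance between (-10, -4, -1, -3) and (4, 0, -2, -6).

max(|x_i - y_i|) = max(|-10 - 4|, |-4 - 0|, |-1 - (-2)|, |-3 - (-6)|) = max(14, 4, 1, 3) = 14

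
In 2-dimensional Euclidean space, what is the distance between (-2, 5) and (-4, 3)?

√(Σ(x_i - y_i)²) = √((-2 - (-4))² + (5 - 3)²)
= √(2² + 2²) = √(4 + 4) = √8 ≈ 2.8284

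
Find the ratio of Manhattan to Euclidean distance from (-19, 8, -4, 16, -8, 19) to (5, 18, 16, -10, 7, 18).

L1 = |-19 - 5| + |8 - 18| + |-4 - 16| + |16 - (-10)| + |-8 - 7| + |19 - 18| = 24 + 10 + 20 + 26 + 15 + 1 = 96
L2 = √(24² + 10² + 20² + 26² + 15² + 1²) = √1978 ≈ 44.4747
L1 ≥ L2 always (equality iff movement is along one axis); L1 > L2 here.
Ratio L1/L2 = 96/√1978 ≈ 2.1585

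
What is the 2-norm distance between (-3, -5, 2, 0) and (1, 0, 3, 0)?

(Σ|x_i - y_i|^2)^(1/2) = (|-3 - 1|^2 + |-5 - 0|^2 + |2 - 3|^2 + |0 - 0|^2)^(1/2)
= (4^2 + 5^2 + 1^2 + 0^2)^(1/2) = (16 + 25 + 1 + 0)^(1/2) = (42)^(1/2) ≈ 6.4807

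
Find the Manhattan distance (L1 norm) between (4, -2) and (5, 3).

Σ|x_i - y_i| = |4 - 5| + |-2 - 3| = 1 + 5 = 6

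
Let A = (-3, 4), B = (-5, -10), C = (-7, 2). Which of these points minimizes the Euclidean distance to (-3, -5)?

Distances: d(A) = 9, d(B) ≈ 5.3852, d(C) ≈ 8.0623. Nearest: B = (-5, -10) with distance 5.3852.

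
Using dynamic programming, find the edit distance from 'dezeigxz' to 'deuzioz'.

Let D[i][j] be the edit distance between the first i characters of 'dezeigxz' and the first j characters of 'deuzioz', with D[i][0] = i, D[0][j] = j, and D[i][j] = D[i-1][j-1] if the characters match, else 1 + min(D[i-1][j], D[i][j-1], D[i-1][j-1]). Filling the table (rows: prefixes of 'dezeigxz', columns: prefixes of 'deuzioz'):
     ε  d  e  u  z  i  o  z
  ε  0  1  2  3  4  5  6  7
  d  1  0  1  2  3  4  5  6
  e  2  1  0  1  2  3  4  5
  z  3  2  1  1  1  2  3  4
  e  4  3  2  2  2  2  3  4
  i  5  4  3  3  3  2  3  4
  g  6  5  4  4  4  3  3  4
  x  7  6  5  5  5  4  4  4
  z  8  7  6  6  5  5  5  4
The bottom-right entry gives D[8][7] = 4, so no sequence of fewer than 4 edits works. Backtracking through the table gives one optimal edit sequence (4 edits):
  dezeigxz → deueigxz (sub z→u @3)
  deueigxz → deuzigxz (sub e→z @4)
  deuzigxz → deuzixz (del g @6)
  deuzixz → deuzioz (sub x→o @6)
Edit distance = 4.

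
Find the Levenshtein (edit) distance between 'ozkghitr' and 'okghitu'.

Let D[i][j] be the edit distance between the first i characters of 'ozkghitr' and the first j characters of 'okghitu', with D[i][0] = i, D[0][j] = j, and D[i][j] = D[i-1][j-1] if the characters match, else 1 + min(D[i-1][j], D[i][j-1], D[i-1][j-1]). Filling the table (rows: prefixes of 'ozkghitr', columns: prefixes of 'okghitu'):
     ε  o  k  g  h  i  t  u
  ε  0  1  2  3  4  5  6  7
  o  1  0  1  2  3  4  5  6
  z  2  1  1  2  3  4  5  6
  k  3  2  1  2  3  4  5  6
  g  4  3  2  1  2  3  4  5
  h  5  4  3  2  1  2  3  4
  i  6  5  4  3  2  1  2  3
  t  7  6  5  4  3  2  1  2
  r  8  7  6  5  4  3  2  2
The bottom-right entry gives D[8][7] = 2, so no sequence of fewer than 2 edits works. Backtracking through the table gives one optimal edit sequence (2 edits):
  ozkghitr → okghitr (del z @2)
  okghitr → okghitu (sub r→u @7)
Edit distance = 2.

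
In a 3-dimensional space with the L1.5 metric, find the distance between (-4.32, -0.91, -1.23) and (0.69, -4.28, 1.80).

(Σ|x_i - y_i|^1.5)^(1/1.5) = (|-4.32 - 0.69|^1.5 + |-0.91 - (-4.28)|^1.5 + |-1.23 - 1.8|^1.5)^(1/1.5)
= (5.01^1.5 + 3.37^1.5 + 3.03^1.5)^(1/1.5) ≈ (11.2139 + 6.1865 + 5.2743)^(1/1.5) = (22.6747)^(1/1.5) ≈ 8.0111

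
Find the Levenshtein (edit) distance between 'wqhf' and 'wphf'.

Let D[i][j] be the edit distance between the first i characters of 'wqhf' and the first j characters of 'wphf', with D[i][0] = i, D[0][j] = j, and D[i][j] = D[i-1][j-1] if the characters match, else 1 + min(D[i-1][j], D[i][j-1], D[i-1][j-1]). Filling the table (rows: prefixes of 'wqhf', columns: prefixes of 'wphf'):
     ε  w  p  h  f
  ε  0  1  2  3  4
  w  1  0  1  2  3
  q  2  1  1  2  3
  h  3  2  2  1  2
  f  4  3  3  2  1
The bottom-right entry gives D[4][4] = 1, so no sequence of fewer than 1 edit works. Backtracking through the table gives one optimal edit sequence (1 edit):
  wqhf → wphf (sub q→p @2)
Edit distance = 1.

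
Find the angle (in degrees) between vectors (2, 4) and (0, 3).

With u = (2, 4), v = (0, 3):
u·v = 2·0 + 4·3 = 0 + 12 = 12.
|u| = √(2² + 4²) = √20, |v| = √(0² + 3²) = √9, so |u||v| = √(20·9) = √180.
cos θ = (u·v)/(|u||v|) = 12/√180 ≈ 0.894427
θ = arccos(0.894427) ≈ 26.57°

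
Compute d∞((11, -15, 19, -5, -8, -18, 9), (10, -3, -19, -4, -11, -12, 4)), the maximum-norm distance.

max(|x_i - y_i|) = max(|11 - 10|, |-15 - (-3)|, |19 - (-19)|, |-5 - (-4)|, |-8 - (-11)|, |-18 - (-12)|, |9 - 4|) = max(1, 12, 38, 1, 3, 6, 5) = 38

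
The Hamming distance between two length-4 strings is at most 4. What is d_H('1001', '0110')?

Differing positions: 1, 2, 3, 4. Hamming distance = 4. The maximum possible Hamming distance for length-4 strings is 4, so d_H/4 = 4/4 = 1.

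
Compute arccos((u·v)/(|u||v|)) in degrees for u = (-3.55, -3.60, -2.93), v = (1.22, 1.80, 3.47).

With u = (-3.55, -3.60, -2.93), v = (1.22, 1.80, 3.47):
u·v = (-3.55)·1.22 + (-3.6)·1.8 + (-2.93)·3.47 = (-4.331) + (-6.48) + (-10.1671) = -20.9781.
|u| = √((-3.55)² + (-3.6)² + (-2.93)²) = √(12.6025 + 12.96 + 8.5849) = √34.1474, |v| = √(1.22² + 1.8² + 3.47²) = √(1.4884 + 3.24 + 12.0409) = √16.7693.
cos θ = (u·v)/(|u||v|) = -20.9781/(√34.1474·√16.7693) ≈ -0.876657
θ = arccos(-0.876657) ≈ 151.24°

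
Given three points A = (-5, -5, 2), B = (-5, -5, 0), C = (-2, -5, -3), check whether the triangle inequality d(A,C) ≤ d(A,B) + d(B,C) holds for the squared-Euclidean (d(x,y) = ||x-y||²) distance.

d(A,B) = 0² + 0² + 2² = 4, d(B,C) = 3² + 0² + 3² = 18, d(A,C) = 3² + 0² + 5² = 34.
d(A,C) = 34 > 4 + 18 = 22. Triangle inequality is VIOLATED. (Squared-Euclidean is not a metric — this is a counterexample.)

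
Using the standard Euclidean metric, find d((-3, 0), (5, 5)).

√(Σ(x_i - y_i)²) = √((-3 - 5)² + (0 - 5)²)
= √((-8)² + (-5)²) = √(64 + 25) = √89 ≈ 9.434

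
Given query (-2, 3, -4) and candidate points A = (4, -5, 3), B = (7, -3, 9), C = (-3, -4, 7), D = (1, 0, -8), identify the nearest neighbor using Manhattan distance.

Distances: d(A) = 21, d(B) = 28, d(C) = 19, d(D) = 10. Nearest: D = (1, 0, -8) with distance 10.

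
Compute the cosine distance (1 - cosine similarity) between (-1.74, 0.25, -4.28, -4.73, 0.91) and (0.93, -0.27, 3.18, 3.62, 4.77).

With u = (-1.74, 0.25, -4.28, -4.73, 0.91), v = (0.93, -0.27, 3.18, 3.62, 4.77):
u·v = (-1.74)·0.93 + 0.25·(-0.27) + (-4.28)·3.18 + (-4.73)·3.62 + 0.91·4.77 = (-1.6182) + (-0.0675) + (-13.6104) + (-17.1226) + 4.3407 = -28.078.
|u| = √((-1.74)² + 0.25² + (-4.28)² + (-4.73)² + 0.91²) = √(3.0276 + 0.0625 + 18.3184 + 22.3729 + 0.8281) = √44.6095, |v| = √(0.93² + (-0.27)² + 3.18² + 3.62² + 4.77²) = √(0.8649 + 0.0729 + 10.1124 + 13.1044 + 22.7529) = √46.9075.
cos θ = (u·v)/(|u||v|) = -28.078/(√44.6095·√46.9075) ≈ -0.6138
Cosine distance = 1 - cos θ ≈ 1 - (-0.6138) = 1.6138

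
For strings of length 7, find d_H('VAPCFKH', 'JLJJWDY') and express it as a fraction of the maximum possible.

Differing positions: 1, 2, 3, 4, 5, 6, 7. Hamming distance = 7. The maximum possible Hamming distance for length-7 strings is 7, so d_H/7 = 7/7 = 1.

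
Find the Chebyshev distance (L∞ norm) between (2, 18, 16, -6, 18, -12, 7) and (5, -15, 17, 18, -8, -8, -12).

max(|x_i - y_i|) = max(|2 - 5|, |18 - (-15)|, |16 - 17|, |-6 - 18|, |18 - (-8)|, |-12 - (-8)|, |7 - (-12)|) = max(3, 33, 1, 24, 26, 4, 19) = 33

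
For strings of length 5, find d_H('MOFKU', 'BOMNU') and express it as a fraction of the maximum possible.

Differing positions: 1, 3, 4. Hamming distance = 3. The maximum possible Hamming distance for length-5 strings is 5, so d_H/5 = 3/5 = 0.6.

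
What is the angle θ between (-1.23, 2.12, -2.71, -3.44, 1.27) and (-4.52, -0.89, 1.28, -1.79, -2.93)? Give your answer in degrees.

With u = (-1.23, 2.12, -2.71, -3.44, 1.27), v = (-4.52, -0.89, 1.28, -1.79, -2.93):
u·v = (-1.23)·(-4.52) + 2.12·(-0.89) + (-2.71)·1.28 + (-3.44)·(-1.79) + 1.27·(-2.93) = 5.5596 + (-1.8868) + (-3.4688) + 6.1576 + (-3.7211) = 2.6405.
|u| = √((-1.23)² + 2.12² + (-2.71)² + (-3.44)² + 1.27²) = √(1.5129 + 4.4944 + 7.3441 + 11.8336 + 1.6129) = √26.7979, |v| = √((-4.52)² + (-0.89)² + 1.28² + (-1.79)² + (-2.93)²) = √(20.4304 + 0.7921 + 1.6384 + 3.2041 + 8.5849) = √34.6499.
cos θ = (u·v)/(|u||v|) = 2.6405/(√26.7979·√34.6499) ≈ 0.086653
θ = arccos(0.086653) ≈ 85.03°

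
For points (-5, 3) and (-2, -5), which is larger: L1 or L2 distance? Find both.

L1 = |-5 - (-2)| + |3 - (-5)| = 3 + 8 = 11
L2 = √(3² + 8²) = √73 ≈ 8.544
L1 ≥ L2 always (equality iff movement is along one axis); L1 > L2 here.
Ratio L1/L2 = 11/√73 ≈ 1.2875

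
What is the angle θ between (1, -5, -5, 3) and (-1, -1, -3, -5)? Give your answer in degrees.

With u = (1, -5, -5, 3), v = (-1, -1, -3, -5):
u·v = 1·(-1) + (-5)·(-1) + (-5)·(-3) + 3·(-5) = (-1) + 5 + 15 + (-15) = 4.
|u| = √(1² + (-5)² + (-5)² + 3²) = √60, |v| = √((-1)² + (-1)² + (-3)² + (-5)²) = √36, so |u||v| = √(60·36) = √2160.
cos θ = (u·v)/(|u||v|) = 4/√2160 ≈ 0.086066
θ = arccos(0.086066) ≈ 85.06°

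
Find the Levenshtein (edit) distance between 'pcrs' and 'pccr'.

Let D[i][j] be the edit distance between the first i characters of 'pcrs' and the first j characters of 'pccr', with D[i][0] = i, D[0][j] = j, and D[i][j] = D[i-1][j-1] if the characters match, else 1 + min(D[i-1][j], D[i][j-1], D[i-1][j-1]). Filling the table (rows: prefixes of 'pcrs', columns: prefixes of 'pccr'):
     ε  p  c  c  r
  ε  0  1  2  3  4
  p  1  0  1  2  3
  c  2  1  0  1  2
  r  3  2  1  1  1
  s  4  3  2  2  2
The bottom-right entry gives D[4][4] = 2, so no sequence of fewer than 2 edits works. Backtracking through the table gives one optimal edit sequence (2 edits):
  pcrs → pccs (sub r→c @3)
  pccs → pccr (sub s→r @4)
Edit distance = 2.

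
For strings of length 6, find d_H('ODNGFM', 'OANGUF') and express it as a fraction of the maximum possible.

Differing positions: 2, 5, 6. Hamming distance = 3. The maximum possible Hamming distance for length-6 strings is 6, so d_H/6 = 3/6 = 0.5.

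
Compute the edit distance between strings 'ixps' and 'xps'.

Let D[i][j] be the edit distance between the first i characters of 'ixps' and the first j characters of 'xps', with D[i][0] = i, D[0][j] = j, and D[i][j] = D[i-1][j-1] if the characters match, else 1 + min(D[i-1][j], D[i][j-1], D[i-1][j-1]). Filling the table (rows: prefixes of 'ixps', columns: prefixes of 'xps'):
     ε  x  p  s
  ε  0  1  2  3
  i  1  1  2  3
  x  2  1  2  3
  p  3  2  1  2
  s  4  3  2  1
The bottom-right entry gives D[4][3] = 1, so no sequence of fewer than 1 edit works. Backtracking through the table gives one optimal edit sequence (1 edit):
  ixps → xps (del i @1)
Edit distance = 1.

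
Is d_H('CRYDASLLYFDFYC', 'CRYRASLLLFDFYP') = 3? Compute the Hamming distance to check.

Differing positions: 4, 9, 14. Hamming distance = 3, so the claim is true.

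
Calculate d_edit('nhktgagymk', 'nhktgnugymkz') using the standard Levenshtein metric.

Let D[i][j] be the edit distance between the first i characters of 'nhktgagymk' and the first j characters of 'nhktgnugymkz', with D[i][0] = i, D[0][j] = j, and D[i][j] = D[i-1][j-1] if the characters match, else 1 + min(D[i-1][j], D[i][j-1], D[i-1][j-1]). Filling the table (rows: prefixes of 'nhktgagymk', columns: prefixes of 'nhktgnugymkz'):
     ε  n  h  k  t  g  n  u  g  y  m  k  z
  ε  0  1  2  3  4  5  6  7  8  9 10 11 12
  n  1  0  1  2  3  4  5  6  7  8  9 10 11
  h  2  1  0  1  2  3  4  5  6  7  8  9 10
  k  3  2  1  0  1  2  3  4  5  6  7  8  9
  t  4  3  2  1  0  1  2  3  4  5  6  7  8
  g  5  4  3  2  1  0  1  2  3  4  5  6  7
  a  6  5  4  3  2  1  1  2  3  4  5  6  7
  g  7  6  5  4  3  2  2  2  2  3  4  5  6
  y  8  7  6  5  4  3  3  3  3  2  3  4  5
  m  9  8  7  6  5  4  4  4  4  3  2  3  4
  k 10  9  8  7  6  5  5  5  5  4  3  2  3
The bottom-right entry gives D[10][12] = 3, so no sequence of fewer than 3 edits works. Backtracking through the table gives one optimal edit sequence (3 edits):
  nhktgagymk → nhktgnagymk (ins n @6)
  nhktgnagymk → nhktgnugymk (sub a→u @7)
  nhktgnugymk → nhktgnugymkz (ins z @12)
Edit distance = 3.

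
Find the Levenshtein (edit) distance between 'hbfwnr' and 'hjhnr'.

Let D[i][j] be the edit distance between the first i characters of 'hbfwnr' and the first j characters of 'hjhnr', with D[i][0] = i, D[0][j] = j, and D[i][j] = D[i-1][j-1] if the characters match, else 1 + min(D[i-1][j], D[i][j-1], D[i-1][j-1]). Filling the table (rows: prefixes of 'hbfwnr', columns: prefixes of 'hjhnr'):
     ε  h  j  h  n  r
  ε  0  1  2  3  4  5
  h  1  0  1  2  3  4
  b  2  1  1  2  3  4
  f  3  2  2  2  3  4
  w  4  3  3  3  3  4
  n  5  4  4  4  3  4
  r  6  5  5  5  4  3
The bottom-right entry gives D[6][5] = 3, so no sequence of fewer than 3 edits works. Backtracking through the table gives one optimal edit sequence (3 edits):
  hbfwnr → hfwnr (del b @2)
  hfwnr → hjwnr (sub f→j @2)
  hjwnr → hjhnr (sub w→h @3)
Edit distance = 3.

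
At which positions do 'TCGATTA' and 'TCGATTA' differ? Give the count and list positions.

Differing positions: none. Hamming distance = 0.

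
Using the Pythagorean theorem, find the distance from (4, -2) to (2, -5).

√(Σ(x_i - y_i)²) = √((4 - 2)² + (-2 - (-5))²)
= √(2² + 3²) = √(4 + 9) = √13 ≈ 3.6056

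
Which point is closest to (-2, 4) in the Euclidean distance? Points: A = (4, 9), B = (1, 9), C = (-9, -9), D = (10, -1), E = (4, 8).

Distances: d(A) ≈ 7.8102, d(B) ≈ 5.831, d(C) ≈ 14.7648, d(D) = 13, d(E) ≈ 7.2111. Nearest: B = (1, 9) with distance 5.831.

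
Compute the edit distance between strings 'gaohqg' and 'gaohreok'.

Let D[i][j] be the edit distance between the first i characters of 'gaohqg' and the first j characters of 'gaohreok', with D[i][0] = i, D[0][j] = j, and D[i][j] = D[i-1][j-1] if the characters match, else 1 + min(D[i-1][j], D[i][j-1], D[i-1][j-1]). Filling the table (rows: prefixes of 'gaohqg', columns: prefixes of 'gaohreok'):
     ε  g  a  o  h  r  e  o  k
  ε  0  1  2  3  4  5  6  7  8
  g  1  0  1  2  3  4  5  6  7
  a  2  1  0  1  2  3  4  5  6
  o  3  2  1  0  1  2  3  4  5
  h  4  3  2  1  0  1  2  3  4
  q  5  4  3  2  1  1  2  3  4
  g  6  5  4  3  2  2  2  3  4
The bottom-right entry gives D[6][8] = 4, so no sequence of fewer than 4 edits works. Backtracking through the table gives one optimal edit sequence (4 edits):
  gaohqg → gaohrqg (ins r @5)
  gaohrqg → gaohreqg (ins e @6)
  gaohreqg → gaohreog (sub q→o @7)
  gaohreog → gaohreok (sub g→k @8)
Edit distance = 4.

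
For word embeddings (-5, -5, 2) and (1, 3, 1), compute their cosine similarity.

With u = (-5, -5, 2), v = (1, 3, 1):
u·v = (-5)·1 + (-5)·3 + 2·1 = (-5) + (-15) + 2 = -18.
|u| = √((-5)² + (-5)² + 2²) = √54, |v| = √(1² + 3² + 1²) = √11, so |u||v| = √(54·11) = √594.
cos θ = (u·v)/(|u||v|) = -18/√594 ≈ -0.7385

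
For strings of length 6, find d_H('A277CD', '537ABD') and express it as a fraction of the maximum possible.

Differing positions: 1, 2, 4, 5. Hamming distance = 4. The maximum possible Hamming distance for length-6 strings is 6, so d_H/6 = 4/6 ≈ 0.6667.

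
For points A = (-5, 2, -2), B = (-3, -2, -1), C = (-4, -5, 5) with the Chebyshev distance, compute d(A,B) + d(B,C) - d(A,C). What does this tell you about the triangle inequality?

d(A,B) = max(2, 4, 1) = 4, d(B,C) = max(1, 3, 6) = 6, d(A,C) = max(1, 7, 7) = 7.
d(A,B) + d(B,C) - d(A,C) = 4 + 6 - 7 = 10 - 7 = 3. This is ≥ 0, so the triangle inequality holds for these points.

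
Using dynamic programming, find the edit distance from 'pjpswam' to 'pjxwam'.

Let D[i][j] be the edit distance between the first i characters of 'pjpswam' and the first j characters of 'pjxwam', with D[i][0] = i, D[0][j] = j, and D[i][j] = D[i-1][j-1] if the characters match, else 1 + min(D[i-1][j], D[i][j-1], D[i-1][j-1]). Filling the table (rows: prefixes of 'pjpswam', columns: prefixes of 'pjxwam'):
     ε  p  j  x  w  a  m
  ε  0  1  2  3  4  5  6
  p  1  0  1  2  3  4  5
  j  2  1  0  1  2  3  4
  p  3  2  1  1  2  3  4
  s  4  3  2  2  2  3  4
  w  5  4  3  3  2  3  4
  a  6  5  4  4  3  2  3
  m  7  6  5  5  4  3  2
The bottom-right entry gives D[7][6] = 2, so no sequence of fewer than 2 edits works. Backtracking through the table gives one optimal edit sequence (2 edits):
  pjpswam → pjswam (del p @3)
  pjswam → pjxwam (sub s→x @3)
Edit distance = 2.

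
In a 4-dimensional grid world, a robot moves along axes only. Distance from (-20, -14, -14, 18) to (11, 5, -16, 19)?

Σ|x_i - y_i| = |-20 - 11| + |-14 - 5| + |-14 - (-16)| + |18 - 19| = 31 + 19 + 2 + 1 = 53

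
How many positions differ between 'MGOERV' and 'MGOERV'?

Differing positions: none. Hamming distance = 0.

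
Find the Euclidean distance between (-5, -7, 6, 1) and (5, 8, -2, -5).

√(Σ(x_i - y_i)²) = √((-5 - 5)² + (-7 - 8)² + (6 - (-2))² + (1 - (-5))²)
= √((-10)² + (-15)² + 8² + 6²) = √(100 + 225 + 64 + 36) = √425 ≈ 20.6155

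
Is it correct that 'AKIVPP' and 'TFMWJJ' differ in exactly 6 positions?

Differing positions: 1, 2, 3, 4, 5, 6. Hamming distance = 6, so the claim is true.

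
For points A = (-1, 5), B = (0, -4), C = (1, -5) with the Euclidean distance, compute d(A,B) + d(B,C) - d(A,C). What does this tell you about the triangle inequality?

d(A,B) = √(1² + 9²) = √82 ≈ 9.0554, d(B,C) = √(1² + 1²) = √2 ≈ 1.4142, d(A,C) = √(2² + 10²) = √104 ≈ 10.198.
d(A,B) + d(B,C) - d(A,C) = 9.0554 + 1.4142 - 10.198 = 10.4696 - 10.198 = 0.2716 (to 4 decimal places). This is ≥ 0, so the triangle inequality holds for these points.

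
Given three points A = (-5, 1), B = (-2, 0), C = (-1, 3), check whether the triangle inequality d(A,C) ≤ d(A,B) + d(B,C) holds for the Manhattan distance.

d(A,B) = 3 + 1 = 4, d(B,C) = 1 + 3 = 4, d(A,C) = 4 + 2 = 6.
d(A,C) = 6 ≤ 4 + 4 = 8. Triangle inequality is satisfied.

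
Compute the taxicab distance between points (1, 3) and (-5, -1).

Σ|x_i - y_i| = |1 - (-5)| + |3 - (-1)| = 6 + 4 = 10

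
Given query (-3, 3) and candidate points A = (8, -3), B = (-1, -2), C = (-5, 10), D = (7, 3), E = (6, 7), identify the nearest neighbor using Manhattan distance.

Distances: d(A) = 17, d(B) = 7, d(C) = 9, d(D) = 10, d(E) = 13. Nearest: B = (-1, -2) with distance 7.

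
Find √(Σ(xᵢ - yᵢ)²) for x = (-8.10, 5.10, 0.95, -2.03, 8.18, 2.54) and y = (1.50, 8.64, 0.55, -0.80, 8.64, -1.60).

√(Σ(x_i - y_i)²) = √((-8.1 - 1.5)² + (5.1 - 8.64)² + (0.95 - 0.55)² + (-2.03 - (-0.8))² + (8.18 - 8.64)² + (2.54 - (-1.6))²)
= √((-9.6)² + (-3.54)² + 0.4² + (-1.23)² + (-0.46)² + 4.14²) = √(92.16 + 12.5316 + 0.16 + 1.5129 + 0.2116 + 17.1396) = √123.7157 ≈ 11.1228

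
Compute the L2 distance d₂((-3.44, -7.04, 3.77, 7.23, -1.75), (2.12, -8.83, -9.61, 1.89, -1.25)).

√(Σ(x_i - y_i)²) = √((-3.44 - 2.12)² + (-7.04 - (-8.83))² + (3.77 - (-9.61))² + (7.23 - 1.89)² + (-1.75 - (-1.25))²)
= √((-5.56)² + 1.79² + 13.38² + 5.34² + (-0.5)²) = √(30.9136 + 3.2041 + 179.0244 + 28.5156 + 0.25) = √241.9077 ≈ 15.5534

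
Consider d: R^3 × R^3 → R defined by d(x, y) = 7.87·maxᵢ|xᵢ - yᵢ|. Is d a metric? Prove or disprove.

Yes. The L∞ (Chebyshev) norm induces a metric on R^3, and multiplying a metric by a positive constant 7.87 > 0 preserves all four axioms: non-negativity (7.87·||x-y|| ≥ 0), identity (7.87·||x-y|| = 0 ⟺ ||x-y|| = 0 ⟺ x = y), symmetry (||x-y|| = ||y-x||), and the triangle inequality (7.87·||x-z|| ≤ 7.87·||x-y|| + 7.87·||y-z||). So d is a metric.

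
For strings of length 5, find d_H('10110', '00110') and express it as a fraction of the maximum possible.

Differing positions: 1. Hamming distance = 1. The maximum possible Hamming distance for length-5 strings is 5, so d_H/5 = 1/5 = 0.2.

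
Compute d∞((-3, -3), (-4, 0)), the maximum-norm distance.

max(|x_i - y_i|) = max(|-3 - (-4)|, |-3 - 0|) = max(1, 3) = 3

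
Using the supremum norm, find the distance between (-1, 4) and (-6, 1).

max(|x_i - y_i|) = max(|-1 - (-6)|, |4 - 1|) = max(5, 3) = 5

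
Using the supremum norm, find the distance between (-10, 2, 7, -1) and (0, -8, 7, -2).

max(|x_i - y_i|) = max(|-10 - 0|, |2 - (-8)|, |7 - 7|, |-1 - (-2)|) = max(10, 10, 0, 1) = 10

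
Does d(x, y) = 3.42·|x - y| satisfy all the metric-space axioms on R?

Yes. Since |x - y| is a metric on R and 3.42 > 0, the positive scalar multiple 3.42·|x - y| is also a metric: scaling by a positive constant preserves non-negativity, identity (d=0 ⟺ |x-y|=0 ⟺ x=y), symmetry, and the triangle inequality.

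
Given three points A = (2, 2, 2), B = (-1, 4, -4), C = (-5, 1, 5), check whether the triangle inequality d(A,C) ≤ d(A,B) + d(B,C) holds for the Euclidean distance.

d(A,B) = √(3² + 2² + 6²) = √49 = 7, d(B,C) = √(4² + 3² + 9²) = √106 ≈ 10.2956, d(A,C) = √(7² + 1² + 3²) = √59 ≈ 7.6811.
d(A,C) ≈ 7.6811 ≤ 7 + 10.2956 = 17.2956. Triangle inequality is satisfied.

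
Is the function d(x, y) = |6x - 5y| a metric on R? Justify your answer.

No. d fails symmetry: d(2, 8) = |6·2 - 5·8| = |-28| = 28, but d(8, 2) = |6·8 - 5·2| = |38| = 38. Since 28 ≠ 38, d(x,y) ≠ d(y,x) in general.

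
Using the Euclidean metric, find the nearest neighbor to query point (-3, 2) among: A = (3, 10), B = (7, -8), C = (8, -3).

Distances: d(A) = 10, d(B) ≈ 14.1421, d(C) ≈ 12.083. Nearest: A = (3, 10) with distance 10.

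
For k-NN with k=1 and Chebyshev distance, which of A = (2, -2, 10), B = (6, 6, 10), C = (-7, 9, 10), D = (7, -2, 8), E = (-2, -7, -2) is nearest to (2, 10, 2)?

Distances: d(A) = 12, d(B) = 8, d(C) = 9, d(D) = 12, d(E) = 17. Nearest: B = (6, 6, 10) with distance 8.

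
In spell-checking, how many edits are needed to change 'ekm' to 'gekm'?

Let D[i][j] be the edit distance between the first i characters of 'ekm' and the first j characters of 'gekm', with D[i][0] = i, D[0][j] = j, and D[i][j] = D[i-1][j-1] if the characters match, else 1 + min(D[i-1][j], D[i][j-1], D[i-1][j-1]). Filling the table (rows: prefixes of 'ekm', columns: prefixes of 'gekm'):
     ε  g  e  k  m
  ε  0  1  2  3  4
  e  1  1  1  2  3
  k  2  2  2  1  2
  m  3  3  3  2  1
The bottom-right entry gives D[3][4] = 1, so no sequence of fewer than 1 edit works. Backtracking through the table gives one optimal edit sequence (1 edit):
  ekm → gekm (ins g @1)
Edit distance = 1.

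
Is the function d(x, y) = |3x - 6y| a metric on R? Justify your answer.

No. d fails symmetry: d(6, 1) = |3·6 - 6·1| = |12| = 12, but d(1, 6) = |3·1 - 6·6| = |-33| = 33. Since 12 ≠ 33, d(x,y) ≠ d(y,x) in general.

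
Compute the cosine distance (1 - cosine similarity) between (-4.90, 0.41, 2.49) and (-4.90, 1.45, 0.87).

With u = (-4.90, 0.41, 2.49), v = (-4.90, 1.45, 0.87):
u·v = (-4.9)·(-4.9) + 0.41·1.45 + 2.49·0.87 = 24.01 + 0.5945 + 2.1663 = 26.7708.
|u| = √((-4.9)² + 0.41² + 2.49²) = √(24.01 + 0.1681 + 6.2001) = √30.3782, |v| = √((-4.9)² + 1.45² + 0.87²) = √(24.01 + 2.1025 + 0.7569) = √26.8694.
cos θ = (u·v)/(|u||v|) = 26.7708/(√30.3782·√26.8694) ≈ 0.937
Cosine distance = 1 - cos θ ≈ 1 - 0.937 = 0.063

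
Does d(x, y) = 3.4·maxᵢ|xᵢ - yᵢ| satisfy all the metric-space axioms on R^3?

Yes. The L∞ (Chebyshev) norm induces a metric on R^3, and multiplying a metric by a positive constant 3.4 > 0 preserves all four axioms: non-negativity (3.4·||x-y|| ≥ 0), identity (3.4·||x-y|| = 0 ⟺ ||x-y|| = 0 ⟺ x = y), symmetry (||x-y|| = ||y-x||), and the triangle inequality (3.4·||x-z|| ≤ 3.4·||x-y|| + 3.4·||y-z||). So d is a metric.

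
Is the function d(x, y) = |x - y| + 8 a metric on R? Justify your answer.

No. d fails identity of indiscernibles (specifically d(x,x) = 0): d(2, 2) = |2 - 2| + 8 = 0 + 8 = 8 ≠ 0.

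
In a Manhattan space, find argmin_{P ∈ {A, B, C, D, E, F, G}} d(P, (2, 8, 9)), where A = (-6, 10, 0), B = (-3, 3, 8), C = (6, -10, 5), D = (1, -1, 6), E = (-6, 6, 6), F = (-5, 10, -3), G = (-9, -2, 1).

Distances: d(A) = 19, d(B) = 11, d(C) = 26, d(D) = 13, d(E) = 13, d(F) = 21, d(G) = 29. Nearest: B = (-3, 3, 8) with distance 11.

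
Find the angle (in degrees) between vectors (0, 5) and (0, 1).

With u = (0, 5), v = (0, 1):
u·v = 0·0 + 5·1 = 0 + 5 = 5.
|u| = √(0² + 5²) = √25, |v| = √(0² + 1²) = √1, so |u||v| = √(25·1) = √25 = 5.
cos θ = (u·v)/(|u||v|) = 5/5 = 1 (the vectors are parallel, pointing the same way)
θ = arccos(1) = 0°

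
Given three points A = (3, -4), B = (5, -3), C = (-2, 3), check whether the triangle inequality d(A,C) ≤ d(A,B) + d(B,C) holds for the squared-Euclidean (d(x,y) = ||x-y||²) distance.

d(A,B) = 2² + 1² = 5, d(B,C) = 7² + 6² = 85, d(A,C) = 5² + 7² = 74.
d(A,C) = 74 ≤ 5 + 85 = 90. Triangle inequality is satisfied.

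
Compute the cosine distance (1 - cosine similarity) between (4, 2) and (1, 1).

With u = (4, 2), v = (1, 1):
u·v = 4·1 + 2·1 = 4 + 2 = 6.
|u| = √(4² + 2²) = √20, |v| = √(1² + 1²) = √2, so |u||v| = √(20·2) = √40.
cos θ = (u·v)/(|u||v|) = 6/√40 ≈ 0.9487
Cosine distance = 1 - cos θ ≈ 1 - 0.9487 = 0.0513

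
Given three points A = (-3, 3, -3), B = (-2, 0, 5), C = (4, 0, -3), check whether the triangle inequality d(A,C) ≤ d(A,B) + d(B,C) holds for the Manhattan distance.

d(A,B) = 1 + 3 + 8 = 12, d(B,C) = 6 + 0 + 8 = 14, d(A,C) = 7 + 3 + 0 = 10.
d(A,C) = 10 ≤ 12 + 14 = 26. Triangle inequality is satisfied.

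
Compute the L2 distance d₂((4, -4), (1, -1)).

√(Σ(x_i - y_i)²) = √((4 - 1)² + (-4 - (-1))²)
= √(3² + (-3)²) = √(9 + 9) = √18 ≈ 4.2426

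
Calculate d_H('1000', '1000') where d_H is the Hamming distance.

Differing positions: none. Hamming distance = 0.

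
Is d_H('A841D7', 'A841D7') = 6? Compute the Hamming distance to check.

Differing positions: none. Hamming distance = 0, so the claim that d_H = 6 is false.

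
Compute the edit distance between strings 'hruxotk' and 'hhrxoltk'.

Let D[i][j] be the edit distance between the first i characters of 'hruxotk' and the first j characters of 'hhrxoltk', with D[i][0] = i, D[0][j] = j, and D[i][j] = D[i-1][j-1] if the characters match, else 1 + min(D[i-1][j], D[i][j-1], D[i-1][j-1]). Filling the table (rows: prefixes of 'hruxotk', columns: prefixes of 'hhrxoltk'):
     ε  h  h  r  x  o  l  t  k
  ε  0  1  2  3  4  5  6  7  8
  h  1  0  1  2  3  4  5  6  7
  r  2  1  1  1  2  3  4  5  6
  u  3  2  2  2  2  3  4  5  6
  x  4  3  3  3  2  3  4  5  6
  o  5  4  4  4  3  2  3  4  5
  t  6  5  5  5  4  3  3  3  4
  k  7  6  6  6  5  4  4  4  3
The bottom-right entry gives D[7][8] = 3, so no sequence of fewer than 3 edits works. Backtracking through the table gives one optimal edit sequence (3 edits):
  hruxotk → hhuxotk (sub r→h @2)
  hhuxotk → hhrxotk (sub u→r @3)
  hhrxotk → hhrxoltk (ins l @6)
Edit distance = 3.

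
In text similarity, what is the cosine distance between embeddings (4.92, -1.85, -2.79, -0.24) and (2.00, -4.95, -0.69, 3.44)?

With u = (4.92, -1.85, -2.79, -0.24), v = (2.00, -4.95, -0.69, 3.44):
u·v = 4.92·2 + (-1.85)·(-4.95) + (-2.79)·(-0.69) + (-0.24)·3.44 = 9.84 + 9.1575 + 1.9251 + (-0.8256) = 20.097.
|u| = √(4.92² + (-1.85)² + (-2.79)² + (-0.24)²) = √(24.2064 + 3.4225 + 7.7841 + 0.0576) = √35.4706, |v| = √(2² + (-4.95)² + (-0.69)² + 3.44²) = √(4 + 24.5025 + 0.4761 + 11.8336) = √40.8122.
cos θ = (u·v)/(|u||v|) = 20.097/(√35.4706·√40.8122) ≈ 0.5282
Cosine distance = 1 - cos θ ≈ 1 - 0.5282 = 0.4718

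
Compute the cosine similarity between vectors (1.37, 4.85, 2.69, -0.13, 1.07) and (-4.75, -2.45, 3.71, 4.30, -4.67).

With u = (1.37, 4.85, 2.69, -0.13, 1.07), v = (-4.75, -2.45, 3.71, 4.30, -4.67):
u·v = 1.37·(-4.75) + 4.85·(-2.45) + 2.69·3.71 + (-0.13)·4.3 + 1.07·(-4.67) = (-6.5075) + (-11.8825) + 9.9799 + (-0.559) + (-4.9969) = -13.966.
|u| = √(1.37² + 4.85² + 2.69² + (-0.13)² + 1.07²) = √(1.8769 + 23.5225 + 7.2361 + 0.0169 + 1.1449) = √33.7973, |v| = √((-4.75)² + (-2.45)² + 3.71² + 4.3² + (-4.67)²) = √(22.5625 + 6.0025 + 13.7641 + 18.49 + 21.8089) = √82.628.
cos θ = (u·v)/(|u||v|) = -13.966/(√33.7973·√82.628) ≈ -0.2643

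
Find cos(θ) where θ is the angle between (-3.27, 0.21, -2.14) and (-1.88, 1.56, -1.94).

With u = (-3.27, 0.21, -2.14), v = (-1.88, 1.56, -1.94):
u·v = (-3.27)·(-1.88) + 0.21·1.56 + (-2.14)·(-1.94) = 6.1476 + 0.3276 + 4.1516 = 10.6268.
|u| = √((-3.27)² + 0.21² + (-2.14)²) = √(10.6929 + 0.0441 + 4.5796) = √15.3166, |v| = √((-1.88)² + 1.56² + (-1.94)²) = √(3.5344 + 2.4336 + 3.7636) = √9.7316.
cos θ = (u·v)/(|u||v|) = 10.6268/(√15.3166·√9.7316) ≈ 0.8704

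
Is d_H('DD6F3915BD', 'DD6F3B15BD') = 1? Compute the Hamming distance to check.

Differing positions: 6. Hamming distance = 1, so the claim is true.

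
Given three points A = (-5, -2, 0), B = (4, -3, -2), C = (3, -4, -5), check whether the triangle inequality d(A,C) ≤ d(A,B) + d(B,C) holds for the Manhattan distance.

d(A,B) = 9 + 1 + 2 = 12, d(B,C) = 1 + 1 + 3 = 5, d(A,C) = 8 + 2 + 5 = 15.
d(A,C) = 15 ≤ 12 + 5 = 17. Triangle inequality is satisfied.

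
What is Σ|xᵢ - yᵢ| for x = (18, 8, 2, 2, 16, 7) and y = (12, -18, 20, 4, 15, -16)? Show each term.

Σ|x_i - y_i| = |18 - 12| + |8 - (-18)| + |2 - 20| + |2 - 4| + |16 - 15| + |7 - (-16)| = 6 + 26 + 18 + 2 + 1 + 23 = 76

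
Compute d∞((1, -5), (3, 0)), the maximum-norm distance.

max(|x_i - y_i|) = max(|1 - 3|, |-5 - 0|) = max(2, 5) = 5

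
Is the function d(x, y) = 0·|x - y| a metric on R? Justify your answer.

No. With c = 0, d(x,y) = 0 for all x, y. This fails identity of indiscernibles: d(8, 11) = 0 but 8 ≠ 11.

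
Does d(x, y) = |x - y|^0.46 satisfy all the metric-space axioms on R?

Yes. With 0 < p = 0.46 ≤ 1, d(x,y) = |x-y|^0.46 is a metric on R. Non-negativity and symmetry are immediate; |x-y|^0.46 = 0 ⟺ |x-y| = 0 ⟺ x = y. For the triangle inequality, the function t ↦ t^0.46 is subadditive on [0,∞) when p ≤ 1, so |x-z|^0.46 ≤ (|x-y| + |y-z|)^0.46 ≤ |x-y|^0.46 + |y-z|^0.46.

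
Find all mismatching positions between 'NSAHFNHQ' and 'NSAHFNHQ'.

Differing positions: none. Hamming distance = 0.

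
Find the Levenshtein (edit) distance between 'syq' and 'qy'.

Let D[i][j] be the edit distance between the first i characters of 'syq' and the first j characters of 'qy', with D[i][0] = i, D[0][j] = j, and D[i][j] = D[i-1][j-1] if the characters match, else 1 + min(D[i-1][j], D[i][j-1], D[i-1][j-1]). Filling the table (rows: prefixes of 'syq', columns: prefixes of 'qy'):
     ε  q  y
  ε  0  1  2
  s  1  1  2
  y  2  2  1
  q  3  2  2
The bottom-right entry gives D[3][2] = 2, so no sequence of fewer than 2 edits works. Backtracking through the table gives one optimal edit sequence (2 edits):
  syq → qyq (sub s→q @1)
  qyq → qy (del q @3)
Edit distance = 2.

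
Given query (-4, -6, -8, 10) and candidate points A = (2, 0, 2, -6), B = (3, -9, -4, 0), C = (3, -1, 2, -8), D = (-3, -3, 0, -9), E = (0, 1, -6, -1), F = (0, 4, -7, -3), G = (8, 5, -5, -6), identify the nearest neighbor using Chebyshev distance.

Distances: d(A) = 16, d(B) = 10, d(C) = 18, d(D) = 19, d(E) = 11, d(F) = 13, d(G) = 16. Nearest: B = (3, -9, -4, 0) with distance 10.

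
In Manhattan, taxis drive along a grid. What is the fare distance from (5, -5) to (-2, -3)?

Σ|x_i - y_i| = |5 - (-2)| + |-5 - (-3)| = 7 + 2 = 9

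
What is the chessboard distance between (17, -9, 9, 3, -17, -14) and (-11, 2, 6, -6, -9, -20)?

max(|x_i - y_i|) = max(|17 - (-11)|, |-9 - 2|, |9 - 6|, |3 - (-6)|, |-17 - (-9)|, |-14 - (-20)|) = max(28, 11, 3, 9, 8, 6) = 28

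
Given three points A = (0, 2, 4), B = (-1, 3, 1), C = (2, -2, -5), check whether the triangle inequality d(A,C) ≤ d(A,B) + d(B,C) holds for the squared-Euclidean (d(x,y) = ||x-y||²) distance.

d(A,B) = 1² + 1² + 3² = 11, d(B,C) = 3² + 5² + 6² = 70, d(A,C) = 2² + 4² + 9² = 101.
d(A,C) = 101 > 11 + 70 = 81. Triangle inequality is VIOLATED. (Squared-Euclidean is not a metric — this is a counterexample.)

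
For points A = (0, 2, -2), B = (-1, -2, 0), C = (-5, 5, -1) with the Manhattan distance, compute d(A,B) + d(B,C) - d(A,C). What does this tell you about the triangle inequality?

d(A,B) = 1 + 4 + 2 = 7, d(B,C) = 4 + 7 + 1 = 12, d(A,C) = 5 + 3 + 1 = 9.
d(A,B) + d(B,C) - d(A,C) = 7 + 12 - 9 = 19 - 9 = 10. This is ≥ 0, so the triangle inequality holds for these points.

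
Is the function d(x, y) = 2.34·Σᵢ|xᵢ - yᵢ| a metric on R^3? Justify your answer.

Yes. The L1 (Manhattan) norm induces a metric on R^3, and multiplying a metric by a positive constant 2.34 > 0 preserves all four axioms: non-negativity (2.34·||x-y|| ≥ 0), identity (2.34·||x-y|| = 0 ⟺ ||x-y|| = 0 ⟺ x = y), symmetry (||x-y|| = ||y-x||), and the triangle inequality (2.34·||x-z|| ≤ 2.34·||x-y|| + 2.34·||y-z||). So d is a metric.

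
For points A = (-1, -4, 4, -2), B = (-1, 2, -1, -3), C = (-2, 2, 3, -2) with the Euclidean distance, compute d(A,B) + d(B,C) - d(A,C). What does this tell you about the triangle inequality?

d(A,B) = √(0² + 6² + 5² + 1²) = √62 ≈ 7.874, d(B,C) = √(1² + 0² + 4² + 1²) = √18 ≈ 4.2426, d(A,C) = √(1² + 6² + 1² + 0²) = √38 ≈ 6.1644.
d(A,B) + d(B,C) - d(A,C) = 7.874 + 4.2426 - 6.1644 = 12.1166 - 6.1644 = 5.9522 (to 4 decimal places). This is ≥ 0, so the triangle inequality holds for these points.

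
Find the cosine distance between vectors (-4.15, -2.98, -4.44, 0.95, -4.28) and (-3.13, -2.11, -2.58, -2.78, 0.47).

With u = (-4.15, -2.98, -4.44, 0.95, -4.28), v = (-3.13, -2.11, -2.58, -2.78, 0.47):
u·v = (-4.15)·(-3.13) + (-2.98)·(-2.11) + (-4.44)·(-2.58) + 0.95·(-2.78) + (-4.28)·0.47 = 12.9895 + 6.2878 + 11.4552 + (-2.641) + (-2.0116) = 26.0799.
|u| = √((-4.15)² + (-2.98)² + (-4.44)² + 0.95² + (-4.28)²) = √(17.2225 + 8.8804 + 19.7136 + 0.9025 + 18.3184) = √65.0374, |v| = √((-3.13)² + (-2.11)² + (-2.58)² + (-2.78)² + 0.47²) = √(9.7969 + 4.4521 + 6.6564 + 7.7284 + 0.2209) = √28.8547.
cos θ = (u·v)/(|u||v|) = 26.0799/(√65.0374·√28.8547) ≈ 0.602
Cosine distance = 1 - cos θ ≈ 1 - 0.602 = 0.398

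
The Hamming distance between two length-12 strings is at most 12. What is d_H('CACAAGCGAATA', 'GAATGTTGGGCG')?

Differing positions: 1, 3, 4, 5, 6, 7, 9, 10, 11, 12. Hamming distance = 10. The maximum possible Hamming distance for length-12 strings is 12, so d_H/12 = 10/12 ≈ 0.8333.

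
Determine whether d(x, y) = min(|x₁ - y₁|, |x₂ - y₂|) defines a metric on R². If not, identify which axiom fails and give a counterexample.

No. d fails identity of indiscernibles: take x = (-2, 0) and y = (-2, 4). Then d(x,y) = min(|-2 - (-2)|, |0 - 4|) = min(0, 4) = 0, yet x ≠ y.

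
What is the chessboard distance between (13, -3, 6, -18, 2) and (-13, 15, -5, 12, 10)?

max(|x_i - y_i|) = max(|13 - (-13)|, |-3 - 15|, |6 - (-5)|, |-18 - 12|, |2 - 10|) = max(26, 18, 11, 30, 8) = 30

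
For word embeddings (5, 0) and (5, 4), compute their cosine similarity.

With u = (5, 0), v = (5, 4):
u·v = 5·5 + 0·4 = 25 + 0 = 25.
|u| = √(5² + 0²) = √25, |v| = √(5² + 4²) = √41, so |u||v| = √(25·41) = √1025.
cos θ = (u·v)/(|u||v|) = 25/√1025 ≈ 0.7809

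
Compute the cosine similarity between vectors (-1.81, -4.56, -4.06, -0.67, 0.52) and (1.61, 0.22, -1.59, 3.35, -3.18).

With u = (-1.81, -4.56, -4.06, -0.67, 0.52), v = (1.61, 0.22, -1.59, 3.35, -3.18):
u·v = (-1.81)·1.61 + (-4.56)·0.22 + (-4.06)·(-1.59) + (-0.67)·3.35 + 0.52·(-3.18) = (-2.9141) + (-1.0032) + 6.4554 + (-2.2445) + (-1.6536) = -1.36.
|u| = √((-1.81)² + (-4.56)² + (-4.06)² + (-0.67)² + 0.52²) = √(3.2761 + 20.7936 + 16.4836 + 0.4489 + 0.2704) = √41.2726, |v| = √(1.61² + 0.22² + (-1.59)² + 3.35² + (-3.18)²) = √(2.5921 + 0.0484 + 2.5281 + 11.2225 + 10.1124) = √26.5035.
cos θ = (u·v)/(|u||v|) = -1.36/(√41.2726·√26.5035) ≈ -0.0411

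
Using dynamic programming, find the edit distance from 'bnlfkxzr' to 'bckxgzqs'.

Let D[i][j] be the edit distance between the first i characters of 'bnlfkxzr' and the first j characters of 'bckxgzqs', with D[i][0] = i, D[0][j] = j, and D[i][j] = D[i-1][j-1] if the characters match, else 1 + min(D[i-1][j], D[i][j-1], D[i-1][j-1]). Filling the table (rows: prefixes of 'bnlfkxzr', columns: prefixes of 'bckxgzqs'):
     ε  b  c  k  x  g  z  q  s
  ε  0  1  2  3  4  5  6  7  8
  b  1  0  1  2  3  4  5  6  7
  n  2  1  1  2  3  4  5  6  7
  l  3  2  2  2  3  4  5  6  7
  f  4  3  3  3  3  4  5  6  7
  k  5  4  4  3  4  4  5  6  7
  x  6  5  5  4  3  4  5  6  7
  z  7  6  6  5  4  4  4  5  6
  r  8  7  7  6  5  5  5  5  6
The bottom-right entry gives D[8][8] = 6, so no sequence of fewer than 6 edits works. Backtracking through the table gives one optimal edit sequence (6 edits):
  bnlfkxzr → blfkxzr (del n @2)
  blfkxzr → bfkxzr (del l @2)
  bfkxzr → bckxzr (sub f→c @2)
  bckxzr → bckxgzr (ins g @5)
  bckxgzr → bckxgzqr (ins q @7)
  bckxgzqr → bckxgzqs (sub r→s @8)
Edit distance = 6.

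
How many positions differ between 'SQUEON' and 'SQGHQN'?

Differing positions: 3, 4, 5. Hamming distance = 3.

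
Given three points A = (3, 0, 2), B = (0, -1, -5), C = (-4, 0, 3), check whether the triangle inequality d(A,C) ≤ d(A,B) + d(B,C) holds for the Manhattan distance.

d(A,B) = 3 + 1 + 7 = 11, d(B,C) = 4 + 1 + 8 = 13, d(A,C) = 7 + 0 + 1 = 8.
d(A,C) = 8 ≤ 11 + 13 = 24. Triangle inequality is satisfied.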